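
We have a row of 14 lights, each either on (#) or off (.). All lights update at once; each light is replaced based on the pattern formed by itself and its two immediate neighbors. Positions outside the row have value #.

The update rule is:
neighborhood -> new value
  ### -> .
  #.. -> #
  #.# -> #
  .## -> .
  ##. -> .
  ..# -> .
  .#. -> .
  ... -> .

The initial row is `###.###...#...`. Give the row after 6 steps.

#.#.#...#...#.

...#...#...#..
#...#...#...#.
.#...#...#...#
#.#...#...#...
.#.#...#...#..
#.#.#...#...#.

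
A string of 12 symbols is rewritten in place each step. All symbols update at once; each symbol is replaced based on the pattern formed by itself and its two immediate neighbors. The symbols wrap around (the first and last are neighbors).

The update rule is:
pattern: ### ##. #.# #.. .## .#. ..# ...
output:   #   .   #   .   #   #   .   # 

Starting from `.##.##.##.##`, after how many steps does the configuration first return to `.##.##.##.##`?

3

##.##.##.##.
#.##.##.##.#
.##.##.##.##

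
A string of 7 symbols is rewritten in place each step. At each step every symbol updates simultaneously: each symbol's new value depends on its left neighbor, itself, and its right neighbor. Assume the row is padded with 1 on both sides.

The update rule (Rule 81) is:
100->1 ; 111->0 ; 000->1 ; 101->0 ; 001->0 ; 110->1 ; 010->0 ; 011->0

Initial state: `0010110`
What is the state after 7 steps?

1000010
1111000
0001110
1100010
0111000
0001110  (repeats step 3; period 3)
step 7: 1100010

1100010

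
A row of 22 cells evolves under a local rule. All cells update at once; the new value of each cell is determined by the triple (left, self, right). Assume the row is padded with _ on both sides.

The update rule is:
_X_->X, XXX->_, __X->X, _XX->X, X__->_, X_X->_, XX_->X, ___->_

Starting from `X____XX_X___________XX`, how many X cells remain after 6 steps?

10

X___XXX_X__________XXX
X__XX_X_X_________XX_X
X_XXX_X_X________XXX_X
X_X_X_X_X_______XX_X_X
X_X_X_X_X______XXX_X_X
X_X_X_X_X_____XX_X_X_X
count of X: 10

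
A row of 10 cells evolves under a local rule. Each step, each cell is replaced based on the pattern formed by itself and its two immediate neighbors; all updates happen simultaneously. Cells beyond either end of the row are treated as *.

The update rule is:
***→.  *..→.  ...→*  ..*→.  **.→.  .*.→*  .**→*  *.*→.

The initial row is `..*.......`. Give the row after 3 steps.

..*.*.***.

..*.*****.
..*.*.....
..*.*.***.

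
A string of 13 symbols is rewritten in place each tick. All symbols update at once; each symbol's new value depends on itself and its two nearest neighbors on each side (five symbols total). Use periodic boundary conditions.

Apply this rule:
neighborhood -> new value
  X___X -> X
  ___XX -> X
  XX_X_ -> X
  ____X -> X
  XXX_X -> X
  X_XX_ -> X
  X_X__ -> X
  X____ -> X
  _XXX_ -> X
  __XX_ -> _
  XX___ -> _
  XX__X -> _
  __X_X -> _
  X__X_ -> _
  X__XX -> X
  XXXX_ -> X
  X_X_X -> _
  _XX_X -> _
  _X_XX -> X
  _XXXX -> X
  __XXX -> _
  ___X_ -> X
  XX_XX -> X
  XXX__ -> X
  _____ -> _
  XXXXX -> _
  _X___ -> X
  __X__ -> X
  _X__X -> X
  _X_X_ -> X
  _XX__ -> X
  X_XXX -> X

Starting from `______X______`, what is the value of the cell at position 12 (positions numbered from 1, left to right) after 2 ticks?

____XXXXX____
__XX_X_XX_X__
position 12 holds _

_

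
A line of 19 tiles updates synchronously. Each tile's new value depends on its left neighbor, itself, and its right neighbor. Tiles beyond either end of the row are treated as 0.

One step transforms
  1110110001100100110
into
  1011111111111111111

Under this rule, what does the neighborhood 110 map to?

At position 2 the neighborhood is 110; the next row has 1 there.

1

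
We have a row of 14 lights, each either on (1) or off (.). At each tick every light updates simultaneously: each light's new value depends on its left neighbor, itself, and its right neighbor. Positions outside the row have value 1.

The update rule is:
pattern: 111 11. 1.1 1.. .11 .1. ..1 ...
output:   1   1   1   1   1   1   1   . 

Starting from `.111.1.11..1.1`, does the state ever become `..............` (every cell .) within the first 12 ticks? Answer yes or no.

tick 1: 11111111111111
tick 2: 11111111111111  (fixed point — unchanged through tick 12)
tick 12 is 11111111111111, still not uniform .

no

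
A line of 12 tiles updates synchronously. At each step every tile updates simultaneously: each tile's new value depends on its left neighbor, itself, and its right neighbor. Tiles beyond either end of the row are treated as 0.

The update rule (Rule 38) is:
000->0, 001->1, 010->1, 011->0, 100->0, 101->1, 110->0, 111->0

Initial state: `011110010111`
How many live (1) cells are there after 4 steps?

100000111000
100001000000
100011000000
100100000000
count of 1: 2

2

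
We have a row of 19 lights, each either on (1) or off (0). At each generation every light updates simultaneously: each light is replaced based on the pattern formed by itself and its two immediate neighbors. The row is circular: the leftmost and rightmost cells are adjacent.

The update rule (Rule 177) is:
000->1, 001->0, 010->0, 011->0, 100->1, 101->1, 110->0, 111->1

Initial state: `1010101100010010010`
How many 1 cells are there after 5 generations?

7

generation 1: 0101010011001001001
generation 2: 1010101000100100100
generation 3: 0101010110010010010
generation 4: 0010101001001001001
generation 5: 1001010100100100100
count of 1: 7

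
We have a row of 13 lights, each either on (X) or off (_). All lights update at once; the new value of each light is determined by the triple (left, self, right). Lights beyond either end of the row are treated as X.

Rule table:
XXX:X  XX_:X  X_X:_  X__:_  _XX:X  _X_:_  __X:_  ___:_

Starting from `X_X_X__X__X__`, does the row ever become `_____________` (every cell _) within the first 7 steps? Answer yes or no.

X____________
X____________  (fixed point — unchanged through step 7)
step 7 is X____________, still not uniform _

no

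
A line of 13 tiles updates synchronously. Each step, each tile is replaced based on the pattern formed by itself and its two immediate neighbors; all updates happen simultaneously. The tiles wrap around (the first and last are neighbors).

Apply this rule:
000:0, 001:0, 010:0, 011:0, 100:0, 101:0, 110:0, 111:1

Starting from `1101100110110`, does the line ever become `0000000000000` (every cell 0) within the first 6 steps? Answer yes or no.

0000000000000
all cells are 0 at step 1

yes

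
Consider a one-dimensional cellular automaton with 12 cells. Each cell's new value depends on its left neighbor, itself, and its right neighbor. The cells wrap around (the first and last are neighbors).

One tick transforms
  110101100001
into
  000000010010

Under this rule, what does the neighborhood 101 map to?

At position 2 the neighborhood is 101; the next row has 0 there.

0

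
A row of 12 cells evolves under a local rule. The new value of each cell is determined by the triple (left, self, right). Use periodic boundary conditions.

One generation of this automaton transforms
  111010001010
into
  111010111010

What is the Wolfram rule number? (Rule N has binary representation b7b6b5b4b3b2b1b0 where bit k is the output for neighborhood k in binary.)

207

position 1: 111 → 1  (bit 7 = 1)
position 2: 110 → 1  (bit 6 = 1)
position 3: 101 → 0  (bit 5 = 0)
position 5: 100 → 0  (bit 4 = 0)
position 0: 011 → 1  (bit 3 = 1)
position 4: 010 → 1  (bit 2 = 1)
position 7: 001 → 1  (bit 1 = 1)
position 6: 000 → 1  (bit 0 = 1)
bits b7..b0 = 11001111 = 207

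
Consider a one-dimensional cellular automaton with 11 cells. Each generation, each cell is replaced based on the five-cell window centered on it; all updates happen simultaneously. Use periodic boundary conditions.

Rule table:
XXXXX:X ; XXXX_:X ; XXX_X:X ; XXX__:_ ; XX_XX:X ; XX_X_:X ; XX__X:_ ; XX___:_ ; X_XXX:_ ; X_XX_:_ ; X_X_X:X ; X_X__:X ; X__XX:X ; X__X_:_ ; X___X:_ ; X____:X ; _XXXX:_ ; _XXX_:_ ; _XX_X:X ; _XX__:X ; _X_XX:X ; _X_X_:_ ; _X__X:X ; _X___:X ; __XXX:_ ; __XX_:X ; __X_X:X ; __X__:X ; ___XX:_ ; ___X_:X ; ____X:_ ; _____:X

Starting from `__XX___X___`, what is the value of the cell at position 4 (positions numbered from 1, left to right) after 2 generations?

__XX__XXXXX
_XXX_X__XX_
position 4 holds X

X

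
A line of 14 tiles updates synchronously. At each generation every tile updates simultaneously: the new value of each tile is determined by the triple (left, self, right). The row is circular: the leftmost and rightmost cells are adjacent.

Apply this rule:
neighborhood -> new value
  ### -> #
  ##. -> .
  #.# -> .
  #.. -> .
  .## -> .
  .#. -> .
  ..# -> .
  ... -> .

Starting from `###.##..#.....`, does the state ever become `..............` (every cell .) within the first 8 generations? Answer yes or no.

yes

.#............
..............
all cells are . at generation 2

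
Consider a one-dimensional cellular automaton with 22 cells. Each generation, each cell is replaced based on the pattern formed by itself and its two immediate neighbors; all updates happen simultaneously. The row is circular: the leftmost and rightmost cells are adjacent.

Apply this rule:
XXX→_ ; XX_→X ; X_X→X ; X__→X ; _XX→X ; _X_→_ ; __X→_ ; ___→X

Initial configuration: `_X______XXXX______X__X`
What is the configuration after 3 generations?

X_XXXXX_X__XXXXXX__X__
_XX___XX_X_X____XX__X_
_XXXX_XXX_X_XXX_XXX__X

_XXXX_XXX_X_XXX_XXX__X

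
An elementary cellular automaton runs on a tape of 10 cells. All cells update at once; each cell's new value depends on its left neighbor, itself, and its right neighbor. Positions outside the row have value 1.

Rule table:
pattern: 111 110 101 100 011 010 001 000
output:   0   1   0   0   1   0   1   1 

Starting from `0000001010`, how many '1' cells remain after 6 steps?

0111110000
0100010111
0001100100
0111101001
0100100011
0001001110
count of 1: 4

4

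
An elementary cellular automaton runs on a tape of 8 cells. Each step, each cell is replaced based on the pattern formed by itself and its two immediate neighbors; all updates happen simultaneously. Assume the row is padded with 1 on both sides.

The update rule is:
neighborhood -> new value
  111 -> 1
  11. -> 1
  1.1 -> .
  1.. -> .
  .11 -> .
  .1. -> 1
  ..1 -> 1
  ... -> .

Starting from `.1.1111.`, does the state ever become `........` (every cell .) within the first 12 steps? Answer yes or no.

no

.1..111.
.1.1.11.
.1.1..1.
.1.1.11.  (repeats step 2; period 2)
step 12: .1.1.11.
step 12 is .1.1.11., still not uniform .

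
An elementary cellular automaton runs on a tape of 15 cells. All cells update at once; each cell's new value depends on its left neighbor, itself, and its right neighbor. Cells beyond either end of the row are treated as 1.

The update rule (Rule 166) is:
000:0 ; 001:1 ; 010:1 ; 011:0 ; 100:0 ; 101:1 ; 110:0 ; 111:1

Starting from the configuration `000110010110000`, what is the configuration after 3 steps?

001000111000001
011001010000010
100011110000111

100011110000111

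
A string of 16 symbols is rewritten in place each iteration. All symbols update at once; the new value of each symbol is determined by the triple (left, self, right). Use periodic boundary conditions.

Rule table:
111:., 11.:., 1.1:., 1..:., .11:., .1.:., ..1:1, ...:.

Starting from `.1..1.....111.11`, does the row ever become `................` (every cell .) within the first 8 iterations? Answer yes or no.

no

...1.....1......
..1.....1.......
.1.....1........
1.....1.........
.....1.........1
....1.........1.
...1.........1..
..1.........1...
iteration 8 is ..1.........1..., still not uniform .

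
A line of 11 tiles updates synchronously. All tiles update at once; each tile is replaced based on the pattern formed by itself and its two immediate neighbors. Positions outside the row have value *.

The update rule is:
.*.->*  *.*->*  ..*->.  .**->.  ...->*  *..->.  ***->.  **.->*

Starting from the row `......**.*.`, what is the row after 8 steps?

*...*......

step 1: .****..****
step 2: *...*......
step 3: *.*.*.****.
step 4: ******...**
step 5: .....*.*...
step 6: .***.***.*.
step 7: *..**..****
step 8: *...*......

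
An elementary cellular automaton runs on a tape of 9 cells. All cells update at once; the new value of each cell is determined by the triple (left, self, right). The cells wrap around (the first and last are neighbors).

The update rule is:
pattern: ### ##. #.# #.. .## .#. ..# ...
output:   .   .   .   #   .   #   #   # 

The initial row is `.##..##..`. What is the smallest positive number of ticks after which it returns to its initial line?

tick 1: #..##..##
tick 2: .##..##..

2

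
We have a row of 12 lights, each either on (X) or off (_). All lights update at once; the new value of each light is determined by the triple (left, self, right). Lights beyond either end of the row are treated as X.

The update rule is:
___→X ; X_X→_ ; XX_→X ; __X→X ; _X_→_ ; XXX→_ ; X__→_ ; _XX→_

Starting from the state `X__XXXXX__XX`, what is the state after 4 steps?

X_X____X_X__
X___XXX____X
X_XX__X_XXX_
X__X_X____X_

X__X_X____X_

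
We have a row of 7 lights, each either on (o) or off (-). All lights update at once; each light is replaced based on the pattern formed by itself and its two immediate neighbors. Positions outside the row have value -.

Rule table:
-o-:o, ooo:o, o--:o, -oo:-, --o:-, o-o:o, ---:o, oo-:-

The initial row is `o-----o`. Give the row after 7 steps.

o-ooooo

step 1: ooooo-o
step 2: -ooo-oo
step 3: --o-o--
step 4: o-ooooo
step 5: oo-ooo-
step 6: --o-o-o
step 7: o-ooooo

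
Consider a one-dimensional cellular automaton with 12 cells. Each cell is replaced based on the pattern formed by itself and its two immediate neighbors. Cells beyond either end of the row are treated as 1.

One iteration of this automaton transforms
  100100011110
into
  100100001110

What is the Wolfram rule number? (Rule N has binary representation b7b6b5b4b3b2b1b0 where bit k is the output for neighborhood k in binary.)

196

position 8: 111 → 1  (bit 7 = 1)
position 0: 110 → 1  (bit 6 = 1)
position 11: 101 → 0  (bit 5 = 0)
position 1: 100 → 0  (bit 4 = 0)
position 7: 011 → 0  (bit 3 = 0)
position 3: 010 → 1  (bit 2 = 1)
position 2: 001 → 0  (bit 1 = 0)
position 5: 000 → 0  (bit 0 = 0)
bits b7..b0 = 11000100 = 196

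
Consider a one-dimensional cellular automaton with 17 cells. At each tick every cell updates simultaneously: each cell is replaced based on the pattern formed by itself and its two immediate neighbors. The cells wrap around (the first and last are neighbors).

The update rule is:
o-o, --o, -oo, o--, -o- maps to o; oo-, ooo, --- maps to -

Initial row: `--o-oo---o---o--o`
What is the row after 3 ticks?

----oo---ooo-o---

tick 1: ooooo-o-ooo-ooooo
tick 2: -----oooo--oo----
tick 3: ----oo---ooo-o---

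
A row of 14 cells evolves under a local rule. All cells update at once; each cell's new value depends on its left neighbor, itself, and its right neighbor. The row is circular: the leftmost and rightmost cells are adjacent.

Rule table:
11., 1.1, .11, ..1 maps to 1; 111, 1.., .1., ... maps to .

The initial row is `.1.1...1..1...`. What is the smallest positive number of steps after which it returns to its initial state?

step 1: 1.1...1..1....
step 2: .1...1..1....1
step 3: 1...1..1....1.
step 4: ...1..1....1.1
step 5: ..1..1....1.1.
step 6: .1..1....1.1..
step 7: 1..1....1.1...
step 8: ..1....1.1...1
step 9: .1....1.1...1.
step 10: 1....1.1...1..
step 11: ....1.1...1..1
step 12: ...1.1...1..1.
step 13: ..1.1...1..1..
step 14: .1.1...1..1...

14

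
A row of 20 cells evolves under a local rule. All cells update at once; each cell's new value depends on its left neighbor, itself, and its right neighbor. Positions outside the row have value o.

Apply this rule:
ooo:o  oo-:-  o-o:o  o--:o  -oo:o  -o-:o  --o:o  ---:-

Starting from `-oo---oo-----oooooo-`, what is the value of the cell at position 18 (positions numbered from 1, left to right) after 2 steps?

-

step 1: oo-o-oo-o---oooooo-o
step 2: o-oooo-ooo-oooooo-oo
position 18 holds -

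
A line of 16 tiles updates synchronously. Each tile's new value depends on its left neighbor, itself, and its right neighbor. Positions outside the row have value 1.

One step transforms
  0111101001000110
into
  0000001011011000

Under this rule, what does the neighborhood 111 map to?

At position 2 the neighborhood is 111; the next row has 0 there.

0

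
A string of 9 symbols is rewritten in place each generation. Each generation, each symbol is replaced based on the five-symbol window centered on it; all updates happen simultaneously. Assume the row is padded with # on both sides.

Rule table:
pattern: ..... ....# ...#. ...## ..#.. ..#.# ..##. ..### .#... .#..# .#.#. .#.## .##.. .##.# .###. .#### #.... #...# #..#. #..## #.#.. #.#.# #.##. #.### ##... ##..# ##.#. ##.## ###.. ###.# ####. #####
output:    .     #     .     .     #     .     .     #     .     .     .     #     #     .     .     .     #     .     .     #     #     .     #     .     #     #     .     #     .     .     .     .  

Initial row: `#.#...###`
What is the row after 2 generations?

#.#...#.#

..#...#..
#.#...#.#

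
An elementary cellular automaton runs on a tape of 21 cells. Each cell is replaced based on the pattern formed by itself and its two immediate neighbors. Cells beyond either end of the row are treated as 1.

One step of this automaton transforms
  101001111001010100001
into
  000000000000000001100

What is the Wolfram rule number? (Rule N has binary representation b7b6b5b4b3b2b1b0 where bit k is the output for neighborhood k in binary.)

1

position 6: 111 → 0  (bit 7 = 0)
position 0: 110 → 0  (bit 6 = 0)
position 1: 101 → 0  (bit 5 = 0)
position 3: 100 → 0  (bit 4 = 0)
position 5: 011 → 0  (bit 3 = 0)
position 2: 010 → 0  (bit 2 = 0)
position 4: 001 → 0  (bit 1 = 0)
position 17: 000 → 1  (bit 0 = 1)
bits b7..b0 = 00000001 = 1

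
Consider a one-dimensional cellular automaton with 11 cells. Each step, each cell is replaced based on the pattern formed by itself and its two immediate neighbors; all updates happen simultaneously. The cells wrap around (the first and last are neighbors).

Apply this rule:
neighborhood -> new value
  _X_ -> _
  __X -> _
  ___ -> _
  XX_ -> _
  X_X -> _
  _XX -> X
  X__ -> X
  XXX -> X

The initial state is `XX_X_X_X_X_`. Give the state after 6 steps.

_____X_____

step 1: X__________
step 2: _X_________
step 3: __X________
step 4: ___X_______
step 5: ____X______
step 6: _____X_____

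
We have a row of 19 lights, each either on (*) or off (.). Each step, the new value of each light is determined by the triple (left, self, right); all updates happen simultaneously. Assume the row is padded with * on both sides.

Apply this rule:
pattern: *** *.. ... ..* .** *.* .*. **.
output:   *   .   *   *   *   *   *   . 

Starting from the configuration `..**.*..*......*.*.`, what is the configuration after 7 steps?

.**.***************

step 1: .**.**.**.*********
step 2: **.**.**.**********
step 3: *.**.**.***********
step 4: .**.**.************
step 5: **.**.*************
step 6: *.**.**************
step 7: .**.***************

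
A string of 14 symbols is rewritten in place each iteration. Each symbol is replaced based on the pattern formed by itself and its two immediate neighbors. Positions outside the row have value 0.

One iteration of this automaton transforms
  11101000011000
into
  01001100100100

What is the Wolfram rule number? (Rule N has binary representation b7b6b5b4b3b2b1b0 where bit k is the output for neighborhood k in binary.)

150

position 1: 111 → 1  (bit 7 = 1)
position 2: 110 → 0  (bit 6 = 0)
position 3: 101 → 0  (bit 5 = 0)
position 5: 100 → 1  (bit 4 = 1)
position 0: 011 → 0  (bit 3 = 0)
position 4: 010 → 1  (bit 2 = 1)
position 8: 001 → 1  (bit 1 = 1)
position 6: 000 → 0  (bit 0 = 0)
bits b7..b0 = 10010110 = 150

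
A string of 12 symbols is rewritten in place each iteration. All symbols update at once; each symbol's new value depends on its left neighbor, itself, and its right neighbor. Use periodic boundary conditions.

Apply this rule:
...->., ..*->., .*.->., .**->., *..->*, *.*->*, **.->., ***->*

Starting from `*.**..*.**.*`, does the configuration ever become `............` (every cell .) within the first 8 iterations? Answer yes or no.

.*..*..*..*.
..*..*..*..*
*..*..*..*..
.*..*..*..*.  (repeats iteration 1; period 3)
iteration 8: ..*..*..*..*
iteration 8 is ..*..*..*..*, still not uniform .

no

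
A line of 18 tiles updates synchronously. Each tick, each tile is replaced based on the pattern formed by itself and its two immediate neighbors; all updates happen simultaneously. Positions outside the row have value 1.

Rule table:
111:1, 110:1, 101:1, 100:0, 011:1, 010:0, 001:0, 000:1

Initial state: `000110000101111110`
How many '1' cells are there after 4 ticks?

16

010110110011111111
101111110011111111
111111110011111111
111111110011111111
count of 1: 16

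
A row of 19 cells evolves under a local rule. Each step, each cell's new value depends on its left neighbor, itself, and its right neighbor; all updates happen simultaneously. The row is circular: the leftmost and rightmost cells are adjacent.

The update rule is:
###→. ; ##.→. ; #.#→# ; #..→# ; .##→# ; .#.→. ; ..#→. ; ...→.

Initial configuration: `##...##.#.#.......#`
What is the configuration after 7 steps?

step 1: ..#..#.#.#.#......#
step 2: #..#..#.#.#.#......
step 3: .#..#..#.#.#.#.....
step 4: ..#..#..#.#.#.#....
step 5: ...#..#..#.#.#.#...
step 6: ....#..#..#.#.#.#..
step 7: .....#..#..#.#.#.#.

.....#..#..#.#.#.#.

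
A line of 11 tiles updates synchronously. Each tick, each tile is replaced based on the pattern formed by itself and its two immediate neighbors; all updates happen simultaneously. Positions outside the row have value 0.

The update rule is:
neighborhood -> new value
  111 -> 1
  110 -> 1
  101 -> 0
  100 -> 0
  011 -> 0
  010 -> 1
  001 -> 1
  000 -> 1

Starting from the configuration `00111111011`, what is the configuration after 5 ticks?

11011111001
01001111011
11010111001
01010011011
11010101001

11010101001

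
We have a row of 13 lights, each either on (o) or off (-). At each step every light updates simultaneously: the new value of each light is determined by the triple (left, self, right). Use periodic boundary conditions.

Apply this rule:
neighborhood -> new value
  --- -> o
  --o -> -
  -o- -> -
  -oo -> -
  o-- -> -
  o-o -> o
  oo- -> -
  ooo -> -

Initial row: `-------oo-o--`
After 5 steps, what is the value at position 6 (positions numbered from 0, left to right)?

oooooo---o--o
-------o-----
oooooo---oooo
-------o-----  (repeats step 2; period 2)
step 5: oooooo---oooo
position 6 holds -

-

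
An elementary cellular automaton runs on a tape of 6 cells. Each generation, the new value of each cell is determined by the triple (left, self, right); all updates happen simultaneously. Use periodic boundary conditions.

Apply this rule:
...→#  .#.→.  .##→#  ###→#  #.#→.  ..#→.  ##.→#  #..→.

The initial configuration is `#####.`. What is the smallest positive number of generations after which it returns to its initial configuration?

generation 1: #####.

1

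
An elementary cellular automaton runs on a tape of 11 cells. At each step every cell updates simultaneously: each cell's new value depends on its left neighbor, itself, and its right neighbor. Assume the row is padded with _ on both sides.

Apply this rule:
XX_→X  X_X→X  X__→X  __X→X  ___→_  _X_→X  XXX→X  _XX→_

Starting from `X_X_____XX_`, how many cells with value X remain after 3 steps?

step 1: XXXX___X_XX
step 2: _XXXX_XXX_X
step 3: X_XXXX_XXXX
count of X: 9

9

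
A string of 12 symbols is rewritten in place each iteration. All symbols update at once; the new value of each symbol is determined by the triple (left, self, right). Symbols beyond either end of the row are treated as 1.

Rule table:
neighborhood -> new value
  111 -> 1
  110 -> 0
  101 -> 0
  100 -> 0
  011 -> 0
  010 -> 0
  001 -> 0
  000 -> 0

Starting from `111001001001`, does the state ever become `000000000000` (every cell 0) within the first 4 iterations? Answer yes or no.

iteration 1: 110000000000
iteration 2: 100000000000
iteration 3: 000000000000
all cells are 0 at iteration 3

yes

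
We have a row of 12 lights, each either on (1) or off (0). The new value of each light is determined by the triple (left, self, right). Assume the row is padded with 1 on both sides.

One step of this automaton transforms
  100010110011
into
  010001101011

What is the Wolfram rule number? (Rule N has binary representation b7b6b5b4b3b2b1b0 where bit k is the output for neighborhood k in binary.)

184

position 11: 111 → 1  (bit 7 = 1)
position 0: 110 → 0  (bit 6 = 0)
position 5: 101 → 1  (bit 5 = 1)
position 1: 100 → 1  (bit 4 = 1)
position 6: 011 → 1  (bit 3 = 1)
position 4: 010 → 0  (bit 2 = 0)
position 3: 001 → 0  (bit 1 = 0)
position 2: 000 → 0  (bit 0 = 0)
bits b7..b0 = 10111000 = 184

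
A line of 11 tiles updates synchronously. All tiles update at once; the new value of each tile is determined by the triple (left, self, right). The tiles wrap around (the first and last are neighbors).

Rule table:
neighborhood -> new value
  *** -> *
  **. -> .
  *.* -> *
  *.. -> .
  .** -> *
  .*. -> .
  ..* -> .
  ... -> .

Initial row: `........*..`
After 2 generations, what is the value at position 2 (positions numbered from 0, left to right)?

.

...........
...........
position 2 holds .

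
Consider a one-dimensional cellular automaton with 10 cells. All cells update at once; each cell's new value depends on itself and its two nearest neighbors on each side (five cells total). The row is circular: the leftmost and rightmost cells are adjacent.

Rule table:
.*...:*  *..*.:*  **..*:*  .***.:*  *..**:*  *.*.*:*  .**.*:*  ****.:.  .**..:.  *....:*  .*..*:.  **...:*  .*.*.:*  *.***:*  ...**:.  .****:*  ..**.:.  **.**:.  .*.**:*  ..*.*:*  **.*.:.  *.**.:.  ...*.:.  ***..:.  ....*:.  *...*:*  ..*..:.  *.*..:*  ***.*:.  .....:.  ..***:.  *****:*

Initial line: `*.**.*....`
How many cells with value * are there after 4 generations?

6

**.*.***..
.*.****.**
.****....*
***..**..*
count of *: 6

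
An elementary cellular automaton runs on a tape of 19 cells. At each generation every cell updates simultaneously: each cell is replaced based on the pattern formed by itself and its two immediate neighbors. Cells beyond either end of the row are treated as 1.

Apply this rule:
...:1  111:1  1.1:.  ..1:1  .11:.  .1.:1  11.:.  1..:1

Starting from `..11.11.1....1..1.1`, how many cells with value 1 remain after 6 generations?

18

11......111111111..
1.111111.1111111.11
...1111...11111...1
111.11.111.111.111.
11......1...1...1..
1.11111111111111111
count of 1: 18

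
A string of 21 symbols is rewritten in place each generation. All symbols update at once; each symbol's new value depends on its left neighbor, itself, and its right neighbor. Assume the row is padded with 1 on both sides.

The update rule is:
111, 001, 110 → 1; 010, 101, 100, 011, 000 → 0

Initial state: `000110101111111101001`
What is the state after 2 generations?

010000001011111100100

001010000111111100010
010000001011111100100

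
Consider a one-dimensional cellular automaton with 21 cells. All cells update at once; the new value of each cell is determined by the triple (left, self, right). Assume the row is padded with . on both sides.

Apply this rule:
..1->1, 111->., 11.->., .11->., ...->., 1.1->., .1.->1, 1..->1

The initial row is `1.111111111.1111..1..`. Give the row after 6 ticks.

tick 1: 1...............1111.
tick 2: 11.............1....1
tick 3: ..1...........111..11
tick 4: .111.........1...11..
tick 5: 1...1.......111.1..1.
tick 6: 11.111.....1....11111

11.111.....1....11111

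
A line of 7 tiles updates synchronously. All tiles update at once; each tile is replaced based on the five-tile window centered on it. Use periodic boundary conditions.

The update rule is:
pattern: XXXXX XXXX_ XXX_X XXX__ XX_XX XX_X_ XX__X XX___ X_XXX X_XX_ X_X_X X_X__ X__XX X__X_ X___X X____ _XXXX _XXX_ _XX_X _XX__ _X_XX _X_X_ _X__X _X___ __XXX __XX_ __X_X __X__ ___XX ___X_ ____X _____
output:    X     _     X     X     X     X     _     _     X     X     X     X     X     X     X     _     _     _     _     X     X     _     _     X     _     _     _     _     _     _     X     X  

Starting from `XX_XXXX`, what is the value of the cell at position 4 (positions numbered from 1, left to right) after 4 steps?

_

step 1: _XXX_XX
step 2: XX_XXX_
step 3: X_XX_XX
step 4: XXX_XX_
position 4 holds _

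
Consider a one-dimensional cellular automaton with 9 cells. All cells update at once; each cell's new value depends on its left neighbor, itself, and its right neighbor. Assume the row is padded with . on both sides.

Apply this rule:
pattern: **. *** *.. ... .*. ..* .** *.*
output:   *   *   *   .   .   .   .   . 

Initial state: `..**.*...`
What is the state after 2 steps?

step 1: ...*..*..
step 2: ....*..*.

....*..*.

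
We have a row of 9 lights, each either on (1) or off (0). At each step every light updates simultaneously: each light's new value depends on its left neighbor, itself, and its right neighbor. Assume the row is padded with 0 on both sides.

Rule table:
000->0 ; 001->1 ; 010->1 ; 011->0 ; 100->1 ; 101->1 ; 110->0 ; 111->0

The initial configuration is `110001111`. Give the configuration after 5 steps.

001010001

001010000
011111000
100000100
110001110
001010001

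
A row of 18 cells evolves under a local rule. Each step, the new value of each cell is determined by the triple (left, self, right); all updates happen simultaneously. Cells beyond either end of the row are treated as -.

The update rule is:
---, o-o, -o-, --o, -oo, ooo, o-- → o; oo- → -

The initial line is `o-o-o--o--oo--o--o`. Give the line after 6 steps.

step 1: ooooooooooo-oooooo
step 2: oooooooooo-oooooo-
step 3: ooooooooo-oooooo-o
step 4: oooooooo-oooooo-oo
step 5: ooooooo-oooooo-oo-
step 6: oooooo-oooooo-oo-o

oooooo-oooooo-oo-o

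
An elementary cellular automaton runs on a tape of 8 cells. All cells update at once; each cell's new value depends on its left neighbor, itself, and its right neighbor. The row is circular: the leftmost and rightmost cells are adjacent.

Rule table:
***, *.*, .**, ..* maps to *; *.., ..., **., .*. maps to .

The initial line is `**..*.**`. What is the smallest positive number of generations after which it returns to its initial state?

generation 1: *..*.***
generation 2: ..*.****
generation 3: .*.****.
generation 4: *.****..
generation 5: .****..*
generation 6: ****..*.
generation 7: ***..*.*
generation 8: **..*.**

8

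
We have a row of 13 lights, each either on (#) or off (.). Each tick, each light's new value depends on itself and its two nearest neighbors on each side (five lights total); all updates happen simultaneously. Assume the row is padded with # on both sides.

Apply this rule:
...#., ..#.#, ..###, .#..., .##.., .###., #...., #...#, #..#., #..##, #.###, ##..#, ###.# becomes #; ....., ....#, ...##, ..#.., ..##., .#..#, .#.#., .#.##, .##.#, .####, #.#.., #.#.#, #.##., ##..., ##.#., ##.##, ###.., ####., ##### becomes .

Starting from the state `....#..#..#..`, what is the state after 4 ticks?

tick 1: .#.#..#..#..#
tick 2: .....#..#..##
tick 3: .#..#..#..##.
tick 4: ...#..#..#...

...#..#..#...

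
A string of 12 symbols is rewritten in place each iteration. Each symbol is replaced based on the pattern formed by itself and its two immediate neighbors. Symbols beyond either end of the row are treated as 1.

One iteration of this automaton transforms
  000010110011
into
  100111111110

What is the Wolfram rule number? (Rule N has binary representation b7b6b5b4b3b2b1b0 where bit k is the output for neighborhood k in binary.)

position 11: 111 → 0  (bit 7 = 0)
position 7: 110 → 1  (bit 6 = 1)
position 5: 101 → 1  (bit 5 = 1)
position 0: 100 → 1  (bit 4 = 1)
position 6: 011 → 1  (bit 3 = 1)
position 4: 010 → 1  (bit 2 = 1)
position 3: 001 → 1  (bit 1 = 1)
position 1: 000 → 0  (bit 0 = 0)
bits b7..b0 = 01111110 = 126

126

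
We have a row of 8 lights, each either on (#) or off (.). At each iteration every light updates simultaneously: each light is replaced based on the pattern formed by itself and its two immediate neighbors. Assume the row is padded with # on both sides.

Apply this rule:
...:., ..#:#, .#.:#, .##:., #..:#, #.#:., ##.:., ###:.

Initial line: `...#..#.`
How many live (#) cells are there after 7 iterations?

iteration 1: #.#####.
iteration 2: ........
iteration 3: #......#
iteration 4: .#....#.
iteration 5: .##..##.
iteration 6: ...##...
iteration 7: #.#..#.#
count of #: 4

4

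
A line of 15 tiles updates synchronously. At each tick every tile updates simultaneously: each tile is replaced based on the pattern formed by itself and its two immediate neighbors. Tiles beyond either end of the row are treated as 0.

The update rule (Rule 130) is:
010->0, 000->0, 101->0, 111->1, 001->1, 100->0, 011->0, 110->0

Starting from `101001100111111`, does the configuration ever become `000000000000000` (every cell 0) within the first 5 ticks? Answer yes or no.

000010001011110
000100010001100
001000100010000
010001000100000
100010001000000
tick 5 is 100010001000000, still not uniform 0

no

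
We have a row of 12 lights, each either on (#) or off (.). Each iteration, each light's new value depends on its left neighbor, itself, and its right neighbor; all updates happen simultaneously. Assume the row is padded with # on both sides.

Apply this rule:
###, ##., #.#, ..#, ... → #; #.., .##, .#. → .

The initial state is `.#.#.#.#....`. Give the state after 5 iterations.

####.#.#.#.#

iteration 1: #.#.#.#..###
iteration 2: ##.#.#..#.##
iteration 3: ###.#..#.#.#
iteration 4: ####..#.#.#.
iteration 5: ####.#.#.#.#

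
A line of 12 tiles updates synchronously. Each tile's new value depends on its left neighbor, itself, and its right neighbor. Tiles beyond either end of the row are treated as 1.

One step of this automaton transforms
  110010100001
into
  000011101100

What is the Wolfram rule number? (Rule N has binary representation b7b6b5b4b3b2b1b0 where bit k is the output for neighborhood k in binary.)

position 0: 111 → 0  (bit 7 = 0)
position 1: 110 → 0  (bit 6 = 0)
position 5: 101 → 1  (bit 5 = 1)
position 2: 100 → 0  (bit 4 = 0)
position 11: 011 → 0  (bit 3 = 0)
position 4: 010 → 1  (bit 2 = 1)
position 3: 001 → 0  (bit 1 = 0)
position 8: 000 → 1  (bit 0 = 1)
bits b7..b0 = 00100101 = 37

37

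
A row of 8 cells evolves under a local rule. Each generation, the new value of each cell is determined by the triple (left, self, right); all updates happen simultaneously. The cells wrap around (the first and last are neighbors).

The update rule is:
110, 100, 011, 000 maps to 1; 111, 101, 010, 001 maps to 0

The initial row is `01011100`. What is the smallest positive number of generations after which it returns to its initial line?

generation 1: 00010111
generation 2: 11000101
generation 3: 01110001
generation 4: 01011100

4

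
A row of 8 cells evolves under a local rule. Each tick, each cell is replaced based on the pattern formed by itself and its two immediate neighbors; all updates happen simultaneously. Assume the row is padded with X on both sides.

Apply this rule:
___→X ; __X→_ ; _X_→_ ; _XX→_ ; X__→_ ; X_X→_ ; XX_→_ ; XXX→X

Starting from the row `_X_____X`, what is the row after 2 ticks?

___XXX__
_X__X___

_X__X___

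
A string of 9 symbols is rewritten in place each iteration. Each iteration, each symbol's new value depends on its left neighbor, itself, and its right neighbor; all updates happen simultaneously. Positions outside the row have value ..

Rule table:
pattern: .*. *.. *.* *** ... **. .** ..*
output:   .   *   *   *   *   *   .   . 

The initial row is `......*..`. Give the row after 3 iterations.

..*****..

*****..**
.*****..*
..*****..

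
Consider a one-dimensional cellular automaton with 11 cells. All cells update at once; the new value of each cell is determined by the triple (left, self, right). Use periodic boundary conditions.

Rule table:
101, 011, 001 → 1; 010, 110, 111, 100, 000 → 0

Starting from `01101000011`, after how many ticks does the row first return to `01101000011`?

11010000110
10100001101
01000011011
10000110110
00001101101
00011011010
00110110100
01101101000
11011010000
10110100001
01101000011

11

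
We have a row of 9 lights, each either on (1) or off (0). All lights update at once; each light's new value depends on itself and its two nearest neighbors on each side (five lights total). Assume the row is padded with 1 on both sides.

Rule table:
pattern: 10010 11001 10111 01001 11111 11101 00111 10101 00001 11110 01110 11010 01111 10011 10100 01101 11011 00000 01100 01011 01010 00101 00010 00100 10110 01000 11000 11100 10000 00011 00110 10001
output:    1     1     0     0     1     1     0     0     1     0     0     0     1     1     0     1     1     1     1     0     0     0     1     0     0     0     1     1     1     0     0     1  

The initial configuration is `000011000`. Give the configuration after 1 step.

111001110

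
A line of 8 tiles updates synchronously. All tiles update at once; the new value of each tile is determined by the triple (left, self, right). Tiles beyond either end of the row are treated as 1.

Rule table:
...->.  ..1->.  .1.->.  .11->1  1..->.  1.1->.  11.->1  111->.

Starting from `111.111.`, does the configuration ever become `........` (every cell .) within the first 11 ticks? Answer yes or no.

yes

..1.1.1.
........
all cells are . at tick 2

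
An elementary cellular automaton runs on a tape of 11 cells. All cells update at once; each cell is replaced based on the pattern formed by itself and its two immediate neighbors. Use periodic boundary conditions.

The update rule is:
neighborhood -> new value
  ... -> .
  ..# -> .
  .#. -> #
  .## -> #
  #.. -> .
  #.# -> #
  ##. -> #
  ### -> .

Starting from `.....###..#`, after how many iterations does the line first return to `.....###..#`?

.....#.#..#
.....###..#

2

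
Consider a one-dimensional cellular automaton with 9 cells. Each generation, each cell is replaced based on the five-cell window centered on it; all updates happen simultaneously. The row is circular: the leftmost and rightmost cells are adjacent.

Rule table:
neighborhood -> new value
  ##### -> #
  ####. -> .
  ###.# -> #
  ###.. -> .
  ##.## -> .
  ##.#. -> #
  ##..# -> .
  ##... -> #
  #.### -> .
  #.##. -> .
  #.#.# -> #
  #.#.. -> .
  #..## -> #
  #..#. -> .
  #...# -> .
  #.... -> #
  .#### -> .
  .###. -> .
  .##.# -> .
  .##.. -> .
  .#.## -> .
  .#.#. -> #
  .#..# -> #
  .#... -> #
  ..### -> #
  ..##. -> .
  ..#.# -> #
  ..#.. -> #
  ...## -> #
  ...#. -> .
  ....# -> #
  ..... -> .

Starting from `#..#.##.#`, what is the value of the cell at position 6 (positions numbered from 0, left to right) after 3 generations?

#

...#.....
.#.###...
.#....###
position 6 holds #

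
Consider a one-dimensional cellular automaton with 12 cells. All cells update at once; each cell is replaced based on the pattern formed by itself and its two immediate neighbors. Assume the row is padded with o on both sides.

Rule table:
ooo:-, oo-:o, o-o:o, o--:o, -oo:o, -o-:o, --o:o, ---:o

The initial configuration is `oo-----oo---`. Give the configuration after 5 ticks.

-ooooooooooo

-ooooooooooo
oo----------
-ooooooooooo  (repeats tick 1; period 2)
tick 5: -ooooooooooo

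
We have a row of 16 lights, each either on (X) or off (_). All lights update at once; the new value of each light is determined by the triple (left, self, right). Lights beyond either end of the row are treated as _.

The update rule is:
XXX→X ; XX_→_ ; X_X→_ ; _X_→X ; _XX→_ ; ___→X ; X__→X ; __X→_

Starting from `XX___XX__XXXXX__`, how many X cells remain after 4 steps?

__XX___X__XXX_XX
X___XX_XX__X____
XXX______X_XXXXX
_X_XXXXX_X__XXX_
count of X: 10

10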